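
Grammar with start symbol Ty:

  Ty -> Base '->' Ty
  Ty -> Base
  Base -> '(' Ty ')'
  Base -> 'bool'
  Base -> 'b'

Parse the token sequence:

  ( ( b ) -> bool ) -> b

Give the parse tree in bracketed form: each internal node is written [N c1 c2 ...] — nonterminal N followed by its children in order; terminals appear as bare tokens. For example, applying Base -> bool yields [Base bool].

Ty
Base -> Ty
( Ty ) -> Ty
( Base -> Ty ) -> Ty
( ( Ty ) -> Ty ) -> Ty
( ( Base ) -> Ty ) -> Ty
( ( b ) -> Ty ) -> Ty
( ( b ) -> Base ) -> Ty
( ( b ) -> bool ) -> Ty
( ( b ) -> bool ) -> Base
( ( b ) -> bool ) -> b

[Ty [Base ( [Ty [Base ( [Ty [Base b]] )] -> [Ty [Base bool]]] )] -> [Ty [Base b]]]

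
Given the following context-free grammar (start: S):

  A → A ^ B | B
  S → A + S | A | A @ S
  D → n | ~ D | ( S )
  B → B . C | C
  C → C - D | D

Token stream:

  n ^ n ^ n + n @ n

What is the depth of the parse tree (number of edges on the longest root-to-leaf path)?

[S [A [A [A [B [C [D n]]]] ^ [B [C [D n]]]] ^ [B [C [D n]]]] + [S [A [B [C [D n]]]] @ [S [A [B [C [D n]]]]]]]

7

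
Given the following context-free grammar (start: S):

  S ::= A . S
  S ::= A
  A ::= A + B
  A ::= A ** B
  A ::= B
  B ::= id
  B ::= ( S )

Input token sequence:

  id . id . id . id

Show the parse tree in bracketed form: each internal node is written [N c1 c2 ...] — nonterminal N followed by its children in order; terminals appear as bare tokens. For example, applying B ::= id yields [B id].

[S [A [B id]] . [S [A [B id]] . [S [A [B id]] . [S [A [B id]]]]]]

S
A . S
B . S
id . S
id . A . S
id . B . S
id . id . S
id . id . A . S
id . id . B . S
id . id . id . S
id . id . id . A
id . id . id . B
id . id . id . id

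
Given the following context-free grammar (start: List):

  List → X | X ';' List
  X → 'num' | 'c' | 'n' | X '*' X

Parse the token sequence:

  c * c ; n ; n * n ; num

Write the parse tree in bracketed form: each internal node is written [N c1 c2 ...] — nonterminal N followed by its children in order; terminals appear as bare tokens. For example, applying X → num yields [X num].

List
X ; List
X * X ; List
c * X ; List
c * c ; List
c * c ; X ; List
c * c ; n ; List
c * c ; n ; X ; List
c * c ; n ; X * X ; List
c * c ; n ; n * X ; List
c * c ; n ; n * n ; List
c * c ; n ; n * n ; X
c * c ; n ; n * n ; num

[List [X [X c] * [X c]] ; [List [X n] ; [List [X [X n] * [X n]] ; [List [X num]]]]]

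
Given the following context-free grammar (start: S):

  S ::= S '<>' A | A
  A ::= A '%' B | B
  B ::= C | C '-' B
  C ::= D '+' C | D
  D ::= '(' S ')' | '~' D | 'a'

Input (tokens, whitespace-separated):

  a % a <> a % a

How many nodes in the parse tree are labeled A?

[S [S [A [A [B [C [D a]]]] % [B [C [D a]]]]] <> [A [A [B [C [D a]]]] % [B [C [D a]]]]]

4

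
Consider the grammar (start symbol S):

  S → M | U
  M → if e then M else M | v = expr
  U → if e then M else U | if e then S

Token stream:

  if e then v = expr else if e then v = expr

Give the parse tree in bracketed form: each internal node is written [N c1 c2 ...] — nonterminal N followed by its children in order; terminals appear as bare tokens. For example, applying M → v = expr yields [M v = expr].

S
U
if e then M else U
if e then v = expr else U
if e then v = expr else if e then S
if e then v = expr else if e then M
if e then v = expr else if e then v = expr

[S [U if e then [M v = expr] else [U if e then [S [M v = expr]]]]]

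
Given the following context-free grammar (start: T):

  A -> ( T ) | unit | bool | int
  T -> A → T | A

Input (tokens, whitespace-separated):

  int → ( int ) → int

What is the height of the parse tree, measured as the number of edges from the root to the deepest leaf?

5

[T [A int] → [T [A ( [T [A int]] )] → [T [A int]]]]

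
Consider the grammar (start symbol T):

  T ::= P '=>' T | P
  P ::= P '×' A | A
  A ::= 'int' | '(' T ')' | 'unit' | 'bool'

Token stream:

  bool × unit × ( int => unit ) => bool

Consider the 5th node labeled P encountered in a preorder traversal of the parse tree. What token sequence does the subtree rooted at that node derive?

unit

[T [P [P [P [A bool]] × [A unit]] × [A ( [T [P [A int]] => [T [P [A unit]]]] )]] => [T [P [A bool]]]]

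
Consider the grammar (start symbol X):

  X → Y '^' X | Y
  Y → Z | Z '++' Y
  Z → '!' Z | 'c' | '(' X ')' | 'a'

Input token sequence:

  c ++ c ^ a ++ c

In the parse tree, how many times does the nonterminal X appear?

2

[X [Y [Z c] ++ [Y [Z c]]] ^ [X [Y [Z a] ++ [Y [Z c]]]]]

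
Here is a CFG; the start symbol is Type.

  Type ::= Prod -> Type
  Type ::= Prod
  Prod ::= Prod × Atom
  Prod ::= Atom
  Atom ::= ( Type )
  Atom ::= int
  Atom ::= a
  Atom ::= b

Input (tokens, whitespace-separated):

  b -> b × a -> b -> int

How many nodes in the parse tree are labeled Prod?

5

[Type [Prod [Atom b]] -> [Type [Prod [Prod [Atom b]] × [Atom a]] -> [Type [Prod [Atom b]] -> [Type [Prod [Atom int]]]]]]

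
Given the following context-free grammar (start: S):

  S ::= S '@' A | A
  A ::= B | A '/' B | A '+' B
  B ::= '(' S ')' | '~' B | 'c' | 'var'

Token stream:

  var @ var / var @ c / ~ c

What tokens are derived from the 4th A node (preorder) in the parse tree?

[S [S [S [A [B var]]] @ [A [A [B var]] / [B var]]] @ [A [A [B c]] / [B ~ [B c]]]]

c / ~ c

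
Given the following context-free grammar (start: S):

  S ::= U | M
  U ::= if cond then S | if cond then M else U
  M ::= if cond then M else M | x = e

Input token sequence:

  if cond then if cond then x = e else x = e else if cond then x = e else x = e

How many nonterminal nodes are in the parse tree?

[S [M if cond then [M if cond then [M x = e] else [M x = e]] else [M if cond then [M x = e] else [M x = e]]]]

8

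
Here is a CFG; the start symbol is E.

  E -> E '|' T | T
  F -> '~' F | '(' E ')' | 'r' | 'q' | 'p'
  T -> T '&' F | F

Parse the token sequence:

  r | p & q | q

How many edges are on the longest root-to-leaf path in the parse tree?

[E [E [E [T [F r]]] | [T [T [F p]] & [F q]]] | [T [F q]]]

5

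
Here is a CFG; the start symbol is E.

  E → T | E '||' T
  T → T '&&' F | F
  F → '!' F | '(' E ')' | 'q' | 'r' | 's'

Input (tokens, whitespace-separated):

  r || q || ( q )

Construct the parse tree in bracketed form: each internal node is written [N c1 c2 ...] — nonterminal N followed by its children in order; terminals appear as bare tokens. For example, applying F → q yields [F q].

E
E || T
E || T || T
T || T || T
F || T || T
r || T || T
r || F || T
r || q || T
r || q || F
r || q || ( E )
r || q || ( T )
r || q || ( F )
r || q || ( q )

[E [E [E [T [F r]]] || [T [F q]]] || [T [F ( [E [T [F q]]] )]]]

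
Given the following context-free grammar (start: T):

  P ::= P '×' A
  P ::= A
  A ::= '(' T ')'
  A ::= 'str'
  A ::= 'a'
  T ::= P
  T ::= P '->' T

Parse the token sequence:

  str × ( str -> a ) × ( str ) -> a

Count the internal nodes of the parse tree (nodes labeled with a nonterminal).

19

[T [P [P [P [A str]] × [A ( [T [P [A str]] -> [T [P [A a]]]] )]] × [A ( [T [P [A str]]] )]] -> [T [P [A a]]]]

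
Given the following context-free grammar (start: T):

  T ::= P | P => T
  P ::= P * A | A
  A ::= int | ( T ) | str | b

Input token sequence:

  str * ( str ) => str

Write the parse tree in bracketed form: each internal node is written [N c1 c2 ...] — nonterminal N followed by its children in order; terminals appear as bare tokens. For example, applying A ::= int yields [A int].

[T [P [P [A str]] * [A ( [T [P [A str]]] )]] => [T [P [A str]]]]

T
P => T
P * A => T
A * A => T
str * A => T
str * ( T ) => T
str * ( P ) => T
str * ( A ) => T
str * ( str ) => T
str * ( str ) => P
str * ( str ) => A
str * ( str ) => str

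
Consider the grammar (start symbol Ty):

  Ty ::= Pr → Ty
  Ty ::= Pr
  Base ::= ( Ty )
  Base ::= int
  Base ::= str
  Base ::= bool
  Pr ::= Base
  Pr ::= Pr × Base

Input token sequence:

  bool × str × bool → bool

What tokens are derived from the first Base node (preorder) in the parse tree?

[Ty [Pr [Pr [Pr [Base bool]] × [Base str]] × [Base bool]] → [Ty [Pr [Base bool]]]]

bool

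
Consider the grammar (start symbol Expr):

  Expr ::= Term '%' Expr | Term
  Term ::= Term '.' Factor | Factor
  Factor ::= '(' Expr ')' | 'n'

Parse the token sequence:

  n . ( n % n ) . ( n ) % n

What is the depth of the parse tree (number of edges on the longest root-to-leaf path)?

8

[Expr [Term [Term [Term [Factor n]] . [Factor ( [Expr [Term [Factor n]] % [Expr [Term [Factor n]]]] )]] . [Factor ( [Expr [Term [Factor n]]] )]] % [Expr [Term [Factor n]]]]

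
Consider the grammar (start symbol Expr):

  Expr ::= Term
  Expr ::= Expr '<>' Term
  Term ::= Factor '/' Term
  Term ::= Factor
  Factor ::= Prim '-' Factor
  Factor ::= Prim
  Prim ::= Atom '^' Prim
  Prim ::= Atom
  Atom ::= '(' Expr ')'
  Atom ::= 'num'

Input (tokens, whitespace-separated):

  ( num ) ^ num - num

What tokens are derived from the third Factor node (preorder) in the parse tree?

[Expr [Term [Factor [Prim [Atom ( [Expr [Term [Factor [Prim [Atom num]]]]] )] ^ [Prim [Atom num]]] - [Factor [Prim [Atom num]]]]]]

num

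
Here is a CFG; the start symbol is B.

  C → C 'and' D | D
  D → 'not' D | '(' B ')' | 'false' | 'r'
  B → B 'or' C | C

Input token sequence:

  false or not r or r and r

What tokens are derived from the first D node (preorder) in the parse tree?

[B [B [B [C [D false]]] or [C [D not [D r]]]] or [C [C [D r]] and [D r]]]

false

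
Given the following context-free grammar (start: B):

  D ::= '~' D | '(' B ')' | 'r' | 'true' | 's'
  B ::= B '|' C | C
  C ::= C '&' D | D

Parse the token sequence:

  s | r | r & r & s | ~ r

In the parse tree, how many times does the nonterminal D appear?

7

[B [B [B [B [C [D s]]] | [C [D r]]] | [C [C [C [D r]] & [D r]] & [D s]]] | [C [D ~ [D r]]]]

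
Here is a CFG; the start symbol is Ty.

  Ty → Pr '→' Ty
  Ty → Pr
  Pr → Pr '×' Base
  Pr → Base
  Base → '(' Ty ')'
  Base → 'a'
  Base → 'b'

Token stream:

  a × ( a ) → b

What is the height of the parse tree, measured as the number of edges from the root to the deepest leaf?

[Ty [Pr [Pr [Base a]] × [Base ( [Ty [Pr [Base a]]] )]] → [Ty [Pr [Base b]]]]

6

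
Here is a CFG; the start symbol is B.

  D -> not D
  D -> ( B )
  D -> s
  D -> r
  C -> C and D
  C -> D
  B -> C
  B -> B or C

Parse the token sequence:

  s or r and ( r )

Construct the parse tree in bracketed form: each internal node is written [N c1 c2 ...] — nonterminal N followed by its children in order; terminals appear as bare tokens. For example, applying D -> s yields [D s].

[B [B [C [D s]]] or [C [C [D r]] and [D ( [B [C [D r]]] )]]]

B
B or C
C or C
D or C
s or C
s or C and D
s or D and D
s or r and D
s or r and ( B )
s or r and ( C )
s or r and ( D )
s or r and ( r )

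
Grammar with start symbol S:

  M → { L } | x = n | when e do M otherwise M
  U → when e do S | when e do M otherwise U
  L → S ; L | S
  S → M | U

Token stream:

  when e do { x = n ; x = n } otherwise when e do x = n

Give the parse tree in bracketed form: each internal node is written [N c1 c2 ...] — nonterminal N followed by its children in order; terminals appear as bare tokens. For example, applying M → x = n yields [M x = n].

[S [U when e do [M { [L [S [M x = n]] ; [L [S [M x = n]]]] }] otherwise [U when e do [S [M x = n]]]]]

S
U
when e do M otherwise U
when e do { L } otherwise U
when e do { S ; L } otherwise U
when e do { M ; L } otherwise U
when e do { x = n ; L } otherwise U
when e do { x = n ; S } otherwise U
when e do { x = n ; M } otherwise U
when e do { x = n ; x = n } otherwise U
when e do { x = n ; x = n } otherwise when e do S
when e do { x = n ; x = n } otherwise when e do M
when e do { x = n ; x = n } otherwise when e do x = n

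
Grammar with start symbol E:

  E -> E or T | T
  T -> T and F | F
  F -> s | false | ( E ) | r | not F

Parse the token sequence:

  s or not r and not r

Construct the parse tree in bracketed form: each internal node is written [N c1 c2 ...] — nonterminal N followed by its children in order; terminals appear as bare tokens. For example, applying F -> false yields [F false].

[E [E [T [F s]]] or [T [T [F not [F r]]] and [F not [F r]]]]

E
E or T
T or T
F or T
s or T
s or T and F
s or F and F
s or not F and F
s or not r and F
s or not r and not F
s or not r and not r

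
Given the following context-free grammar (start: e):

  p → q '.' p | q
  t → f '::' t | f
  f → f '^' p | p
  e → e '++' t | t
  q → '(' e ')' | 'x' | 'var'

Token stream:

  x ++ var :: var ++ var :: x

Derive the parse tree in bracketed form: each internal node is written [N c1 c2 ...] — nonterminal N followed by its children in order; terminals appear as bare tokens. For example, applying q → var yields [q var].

e
e ++ t
e ++ t ++ t
t ++ t ++ t
f ++ t ++ t
p ++ t ++ t
q ++ t ++ t
x ++ t ++ t
x ++ f :: t ++ t
x ++ p :: t ++ t
x ++ q :: t ++ t
x ++ var :: t ++ t
x ++ var :: f ++ t
x ++ var :: p ++ t
x ++ var :: q ++ t
x ++ var :: var ++ t
x ++ var :: var ++ f :: t
x ++ var :: var ++ p :: t
x ++ var :: var ++ q :: t
x ++ var :: var ++ var :: t
x ++ var :: var ++ var :: f
x ++ var :: var ++ var :: p
x ++ var :: var ++ var :: q
x ++ var :: var ++ var :: x

[e [e [e [t [f [p [q x]]]]] ++ [t [f [p [q var]]] :: [t [f [p [q var]]]]]] ++ [t [f [p [q var]]] :: [t [f [p [q x]]]]]]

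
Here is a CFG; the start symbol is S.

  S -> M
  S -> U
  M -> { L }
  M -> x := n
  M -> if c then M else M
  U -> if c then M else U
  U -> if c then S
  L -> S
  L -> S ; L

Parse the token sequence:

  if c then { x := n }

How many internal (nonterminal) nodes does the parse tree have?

[S [U if c then [S [M { [L [S [M x := n]]] }]]]]

7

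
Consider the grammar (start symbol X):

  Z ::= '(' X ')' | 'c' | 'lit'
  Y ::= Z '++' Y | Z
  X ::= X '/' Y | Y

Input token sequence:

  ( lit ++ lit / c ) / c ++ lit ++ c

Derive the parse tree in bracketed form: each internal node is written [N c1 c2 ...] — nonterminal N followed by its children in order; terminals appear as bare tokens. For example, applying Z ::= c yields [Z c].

X
X / Y
Y / Y
Z / Y
( X ) / Y
( X / Y ) / Y
( Y / Y ) / Y
( Z ++ Y / Y ) / Y
( lit ++ Y / Y ) / Y
( lit ++ Z / Y ) / Y
( lit ++ lit / Y ) / Y
( lit ++ lit / Z ) / Y
( lit ++ lit / c ) / Y
( lit ++ lit / c ) / Z ++ Y
( lit ++ lit / c ) / c ++ Y
( lit ++ lit / c ) / c ++ Z ++ Y
( lit ++ lit / c ) / c ++ lit ++ Y
( lit ++ lit / c ) / c ++ lit ++ Z
( lit ++ lit / c ) / c ++ lit ++ c

[X [X [Y [Z ( [X [X [Y [Z lit] ++ [Y [Z lit]]]] / [Y [Z c]]] )]]] / [Y [Z c] ++ [Y [Z lit] ++ [Y [Z c]]]]]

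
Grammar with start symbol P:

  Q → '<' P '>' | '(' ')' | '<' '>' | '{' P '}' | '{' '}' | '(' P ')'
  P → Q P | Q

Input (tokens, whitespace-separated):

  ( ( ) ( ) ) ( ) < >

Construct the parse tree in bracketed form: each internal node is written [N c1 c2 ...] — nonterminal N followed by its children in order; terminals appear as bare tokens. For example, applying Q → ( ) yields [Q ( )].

[P [Q ( [P [Q ( )] [P [Q ( )]]] )] [P [Q ( )] [P [Q < >]]]]

P
Q P
( P ) P
( Q P ) P
( ( ) P ) P
( ( ) Q ) P
( ( ) ( ) ) P
( ( ) ( ) ) Q P
( ( ) ( ) ) ( ) P
( ( ) ( ) ) ( ) Q
( ( ) ( ) ) ( ) < >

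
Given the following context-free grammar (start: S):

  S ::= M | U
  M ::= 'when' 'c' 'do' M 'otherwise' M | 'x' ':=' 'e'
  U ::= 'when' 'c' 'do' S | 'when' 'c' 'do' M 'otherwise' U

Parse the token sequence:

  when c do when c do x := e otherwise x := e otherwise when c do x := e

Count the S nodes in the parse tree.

[S [U when c do [M when c do [M x := e] otherwise [M x := e]] otherwise [U when c do [S [M x := e]]]]]

2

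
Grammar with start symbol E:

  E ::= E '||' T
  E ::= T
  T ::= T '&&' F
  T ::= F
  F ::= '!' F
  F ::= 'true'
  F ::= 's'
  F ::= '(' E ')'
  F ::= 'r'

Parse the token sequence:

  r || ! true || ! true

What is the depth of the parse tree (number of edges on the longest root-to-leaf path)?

5

[E [E [E [T [F r]]] || [T [F ! [F true]]]] || [T [F ! [F true]]]]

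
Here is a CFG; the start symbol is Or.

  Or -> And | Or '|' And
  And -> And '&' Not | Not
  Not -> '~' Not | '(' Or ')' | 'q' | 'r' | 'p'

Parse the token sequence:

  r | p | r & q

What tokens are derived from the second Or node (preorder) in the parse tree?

r | p

[Or [Or [Or [And [Not r]]] | [And [Not p]]] | [And [And [Not r]] & [Not q]]]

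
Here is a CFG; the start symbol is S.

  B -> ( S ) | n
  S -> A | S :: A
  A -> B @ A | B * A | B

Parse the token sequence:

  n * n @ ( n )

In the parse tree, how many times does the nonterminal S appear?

[S [A [B n] * [A [B n] @ [A [B ( [S [A [B n]]] )]]]]]

2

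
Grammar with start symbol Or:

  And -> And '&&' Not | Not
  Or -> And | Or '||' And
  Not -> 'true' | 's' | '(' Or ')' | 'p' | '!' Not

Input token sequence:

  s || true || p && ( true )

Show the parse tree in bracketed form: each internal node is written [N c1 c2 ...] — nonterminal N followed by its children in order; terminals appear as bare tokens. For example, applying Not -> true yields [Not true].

Or
Or || And
Or || And || And
And || And || And
Not || And || And
s || And || And
s || Not || And
s || true || And
s || true || And && Not
s || true || Not && Not
s || true || p && Not
s || true || p && ( Or )
s || true || p && ( And )
s || true || p && ( Not )
s || true || p && ( true )

[Or [Or [Or [And [Not s]]] || [And [Not true]]] || [And [And [Not p]] && [Not ( [Or [And [Not true]]] )]]]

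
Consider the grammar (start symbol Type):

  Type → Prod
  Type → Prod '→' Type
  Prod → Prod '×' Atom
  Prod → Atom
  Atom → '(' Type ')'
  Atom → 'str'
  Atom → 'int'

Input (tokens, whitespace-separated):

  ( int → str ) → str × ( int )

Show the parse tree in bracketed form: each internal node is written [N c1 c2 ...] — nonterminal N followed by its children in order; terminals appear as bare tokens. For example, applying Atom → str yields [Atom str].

[Type [Prod [Atom ( [Type [Prod [Atom int]] → [Type [Prod [Atom str]]]] )]] → [Type [Prod [Prod [Atom str]] × [Atom ( [Type [Prod [Atom int]]] )]]]]

Type
Prod → Type
Atom → Type
( Type ) → Type
( Prod → Type ) → Type
( Atom → Type ) → Type
( int → Type ) → Type
( int → Prod ) → Type
( int → Atom ) → Type
( int → str ) → Type
( int → str ) → Prod
( int → str ) → Prod × Atom
( int → str ) → Atom × Atom
( int → str ) → str × Atom
( int → str ) → str × ( Type )
( int → str ) → str × ( Prod )
( int → str ) → str × ( Atom )
( int → str ) → str × ( int )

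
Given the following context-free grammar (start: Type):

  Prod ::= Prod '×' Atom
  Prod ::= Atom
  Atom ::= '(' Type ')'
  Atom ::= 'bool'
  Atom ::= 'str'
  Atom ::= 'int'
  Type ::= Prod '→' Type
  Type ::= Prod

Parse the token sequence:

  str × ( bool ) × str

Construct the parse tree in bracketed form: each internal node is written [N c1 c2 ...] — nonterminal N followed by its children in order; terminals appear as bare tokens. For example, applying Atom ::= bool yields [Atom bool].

Type
Prod
Prod × Atom
Prod × Atom × Atom
Atom × Atom × Atom
str × Atom × Atom
str × ( Type ) × Atom
str × ( Prod ) × Atom
str × ( Atom ) × Atom
str × ( bool ) × Atom
str × ( bool ) × str

[Type [Prod [Prod [Prod [Atom str]] × [Atom ( [Type [Prod [Atom bool]]] )]] × [Atom str]]]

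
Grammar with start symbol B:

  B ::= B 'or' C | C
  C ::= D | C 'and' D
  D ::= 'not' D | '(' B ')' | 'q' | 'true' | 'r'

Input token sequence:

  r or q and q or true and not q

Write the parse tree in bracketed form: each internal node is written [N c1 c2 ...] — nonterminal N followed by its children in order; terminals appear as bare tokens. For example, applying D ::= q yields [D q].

B
B or C
B or C or C
C or C or C
D or C or C
r or C or C
r or C and D or C
r or D and D or C
r or q and D or C
r or q and q or C
r or q and q or C and D
r or q and q or D and D
r or q and q or true and D
r or q and q or true and not D
r or q and q or true and not q

[B [B [B [C [D r]]] or [C [C [D q]] and [D q]]] or [C [C [D true]] and [D not [D q]]]]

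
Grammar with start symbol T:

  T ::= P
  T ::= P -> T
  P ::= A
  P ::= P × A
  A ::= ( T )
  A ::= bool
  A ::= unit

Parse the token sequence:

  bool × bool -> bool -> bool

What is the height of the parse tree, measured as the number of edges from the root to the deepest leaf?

5

[T [P [P [A bool]] × [A bool]] -> [T [P [A bool]] -> [T [P [A bool]]]]]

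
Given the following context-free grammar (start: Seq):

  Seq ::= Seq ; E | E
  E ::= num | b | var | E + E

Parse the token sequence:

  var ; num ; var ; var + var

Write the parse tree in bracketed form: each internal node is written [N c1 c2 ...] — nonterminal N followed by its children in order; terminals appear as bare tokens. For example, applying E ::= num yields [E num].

[Seq [Seq [Seq [Seq [E var]] ; [E num]] ; [E var]] ; [E [E var] + [E var]]]

Seq
Seq ; E
Seq ; E ; E
Seq ; E ; E ; E
E ; E ; E ; E
var ; E ; E ; E
var ; num ; E ; E
var ; num ; var ; E
var ; num ; var ; E + E
var ; num ; var ; var + E
var ; num ; var ; var + var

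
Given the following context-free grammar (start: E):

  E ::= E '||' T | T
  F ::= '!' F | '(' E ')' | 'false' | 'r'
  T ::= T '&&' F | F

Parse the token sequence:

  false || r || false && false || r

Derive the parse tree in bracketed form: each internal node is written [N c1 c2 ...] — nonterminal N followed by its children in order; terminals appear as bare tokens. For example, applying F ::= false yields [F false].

E
E || T
E || T || T
E || T || T || T
T || T || T || T
F || T || T || T
false || T || T || T
false || F || T || T
false || r || T || T
false || r || T && F || T
false || r || F && F || T
false || r || false && F || T
false || r || false && false || T
false || r || false && false || F
false || r || false && false || r

[E [E [E [E [T [F false]]] || [T [F r]]] || [T [T [F false]] && [F false]]] || [T [F r]]]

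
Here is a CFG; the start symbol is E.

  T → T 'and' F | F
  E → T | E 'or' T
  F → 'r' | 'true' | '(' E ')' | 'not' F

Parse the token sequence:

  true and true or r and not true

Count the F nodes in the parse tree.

5

[E [E [T [T [F true]] and [F true]]] or [T [T [F r]] and [F not [F true]]]]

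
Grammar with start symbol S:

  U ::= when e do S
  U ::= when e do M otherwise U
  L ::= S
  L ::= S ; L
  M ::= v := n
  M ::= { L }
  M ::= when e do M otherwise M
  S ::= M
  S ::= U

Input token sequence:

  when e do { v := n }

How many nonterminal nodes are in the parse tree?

[S [U when e do [S [M { [L [S [M v := n]]] }]]]]

7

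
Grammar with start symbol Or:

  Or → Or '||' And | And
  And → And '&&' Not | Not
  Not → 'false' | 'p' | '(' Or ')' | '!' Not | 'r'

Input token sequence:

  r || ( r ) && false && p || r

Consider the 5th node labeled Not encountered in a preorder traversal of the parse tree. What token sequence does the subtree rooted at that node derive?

p

[Or [Or [Or [And [Not r]]] || [And [And [And [Not ( [Or [And [Not r]]] )]] && [Not false]] && [Not p]]] || [And [Not r]]]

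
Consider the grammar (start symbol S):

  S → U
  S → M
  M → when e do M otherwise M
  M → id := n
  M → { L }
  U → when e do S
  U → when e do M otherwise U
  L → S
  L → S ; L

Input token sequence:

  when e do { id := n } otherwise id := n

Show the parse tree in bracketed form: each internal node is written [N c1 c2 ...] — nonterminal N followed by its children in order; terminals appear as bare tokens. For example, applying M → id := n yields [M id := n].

S
M
when e do M otherwise M
when e do { L } otherwise M
when e do { S } otherwise M
when e do { M } otherwise M
when e do { id := n } otherwise M
when e do { id := n } otherwise id := n

[S [M when e do [M { [L [S [M id := n]]] }] otherwise [M id := n]]]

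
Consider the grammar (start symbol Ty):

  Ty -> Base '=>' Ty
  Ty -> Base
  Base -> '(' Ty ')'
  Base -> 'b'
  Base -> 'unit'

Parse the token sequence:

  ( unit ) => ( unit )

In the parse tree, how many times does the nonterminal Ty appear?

4

[Ty [Base ( [Ty [Base unit]] )] => [Ty [Base ( [Ty [Base unit]] )]]]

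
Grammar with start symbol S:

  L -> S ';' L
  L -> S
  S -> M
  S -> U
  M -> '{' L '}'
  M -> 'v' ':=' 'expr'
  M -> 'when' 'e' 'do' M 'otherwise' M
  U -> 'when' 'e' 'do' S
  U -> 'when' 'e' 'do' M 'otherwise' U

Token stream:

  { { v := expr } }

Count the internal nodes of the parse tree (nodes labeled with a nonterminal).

8

[S [M { [L [S [M { [L [S [M v := expr]]] }]]] }]]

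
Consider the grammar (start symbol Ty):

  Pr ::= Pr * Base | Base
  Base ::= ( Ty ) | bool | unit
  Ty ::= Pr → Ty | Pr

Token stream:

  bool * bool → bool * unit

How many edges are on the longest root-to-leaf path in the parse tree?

[Ty [Pr [Pr [Base bool]] * [Base bool]] → [Ty [Pr [Pr [Base bool]] * [Base unit]]]]

5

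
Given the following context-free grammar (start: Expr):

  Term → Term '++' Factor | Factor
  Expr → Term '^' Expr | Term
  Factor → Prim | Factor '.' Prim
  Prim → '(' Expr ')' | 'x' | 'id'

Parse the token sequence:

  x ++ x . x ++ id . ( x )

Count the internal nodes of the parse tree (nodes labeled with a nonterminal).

[Expr [Term [Term [Term [Factor [Prim x]]] ++ [Factor [Factor [Prim x]] . [Prim x]]] ++ [Factor [Factor [Prim id]] . [Prim ( [Expr [Term [Factor [Prim x]]]] )]]]]

18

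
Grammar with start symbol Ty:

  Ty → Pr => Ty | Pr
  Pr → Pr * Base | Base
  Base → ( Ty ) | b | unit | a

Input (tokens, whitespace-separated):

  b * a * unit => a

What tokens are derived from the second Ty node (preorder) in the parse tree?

a

[Ty [Pr [Pr [Pr [Base b]] * [Base a]] * [Base unit]] => [Ty [Pr [Base a]]]]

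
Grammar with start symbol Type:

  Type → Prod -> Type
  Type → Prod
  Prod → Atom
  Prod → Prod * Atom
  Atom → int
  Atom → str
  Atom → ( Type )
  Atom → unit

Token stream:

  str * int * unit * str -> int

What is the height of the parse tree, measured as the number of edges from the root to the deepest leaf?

[Type [Prod [Prod [Prod [Prod [Atom str]] * [Atom int]] * [Atom unit]] * [Atom str]] -> [Type [Prod [Atom int]]]]

6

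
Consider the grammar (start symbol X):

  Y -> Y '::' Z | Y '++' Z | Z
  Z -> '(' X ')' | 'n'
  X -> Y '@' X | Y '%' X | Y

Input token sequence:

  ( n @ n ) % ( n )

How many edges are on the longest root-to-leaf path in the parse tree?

[X [Y [Z ( [X [Y [Z n]] @ [X [Y [Z n]]]] )]] % [X [Y [Z ( [X [Y [Z n]]] )]]]]

7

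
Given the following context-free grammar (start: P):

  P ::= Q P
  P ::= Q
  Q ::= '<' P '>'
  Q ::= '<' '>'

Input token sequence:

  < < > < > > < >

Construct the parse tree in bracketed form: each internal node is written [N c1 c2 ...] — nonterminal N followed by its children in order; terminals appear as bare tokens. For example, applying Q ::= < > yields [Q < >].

[P [Q < [P [Q < >] [P [Q < >]]] >] [P [Q < >]]]

P
Q P
< P > P
< Q P > P
< < > P > P
< < > Q > P
< < > < > > P
< < > < > > Q
< < > < > > < >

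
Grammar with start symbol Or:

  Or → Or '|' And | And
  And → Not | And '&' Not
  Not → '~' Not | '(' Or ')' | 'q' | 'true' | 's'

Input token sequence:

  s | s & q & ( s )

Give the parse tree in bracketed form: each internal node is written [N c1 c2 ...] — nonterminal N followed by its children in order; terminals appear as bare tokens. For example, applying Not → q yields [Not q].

[Or [Or [And [Not s]]] | [And [And [And [Not s]] & [Not q]] & [Not ( [Or [And [Not s]]] )]]]

Or
Or | And
And | And
Not | And
s | And
s | And & Not
s | And & Not & Not
s | Not & Not & Not
s | s & Not & Not
s | s & q & Not
s | s & q & ( Or )
s | s & q & ( And )
s | s & q & ( Not )
s | s & q & ( s )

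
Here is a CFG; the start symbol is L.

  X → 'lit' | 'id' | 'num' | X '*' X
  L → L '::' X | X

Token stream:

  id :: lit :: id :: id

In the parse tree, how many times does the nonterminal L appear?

[L [L [L [L [X id]] :: [X lit]] :: [X id]] :: [X id]]

4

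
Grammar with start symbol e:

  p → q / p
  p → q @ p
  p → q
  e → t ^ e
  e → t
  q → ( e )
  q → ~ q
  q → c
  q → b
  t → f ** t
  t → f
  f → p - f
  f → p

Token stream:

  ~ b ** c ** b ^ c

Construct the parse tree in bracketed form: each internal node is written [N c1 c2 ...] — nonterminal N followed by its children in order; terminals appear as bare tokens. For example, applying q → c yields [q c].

e
t ^ e
f ** t ^ e
p ** t ^ e
q ** t ^ e
~ q ** t ^ e
~ b ** t ^ e
~ b ** f ** t ^ e
~ b ** p ** t ^ e
~ b ** q ** t ^ e
~ b ** c ** t ^ e
~ b ** c ** f ^ e
~ b ** c ** p ^ e
~ b ** c ** q ^ e
~ b ** c ** b ^ e
~ b ** c ** b ^ t
~ b ** c ** b ^ f
~ b ** c ** b ^ p
~ b ** c ** b ^ q
~ b ** c ** b ^ c

[e [t [f [p [q ~ [q b]]]] ** [t [f [p [q c]]] ** [t [f [p [q b]]]]]] ^ [e [t [f [p [q c]]]]]]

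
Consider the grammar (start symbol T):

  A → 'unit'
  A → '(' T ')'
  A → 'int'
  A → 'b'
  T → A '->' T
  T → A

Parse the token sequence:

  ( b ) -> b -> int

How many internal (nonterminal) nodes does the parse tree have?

[T [A ( [T [A b]] )] -> [T [A b] -> [T [A int]]]]

8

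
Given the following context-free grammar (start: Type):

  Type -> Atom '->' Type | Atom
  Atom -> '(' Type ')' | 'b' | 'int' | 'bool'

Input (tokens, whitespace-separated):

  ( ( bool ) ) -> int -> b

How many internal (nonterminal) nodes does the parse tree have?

[Type [Atom ( [Type [Atom ( [Type [Atom bool]] )]] )] -> [Type [Atom int] -> [Type [Atom b]]]]

10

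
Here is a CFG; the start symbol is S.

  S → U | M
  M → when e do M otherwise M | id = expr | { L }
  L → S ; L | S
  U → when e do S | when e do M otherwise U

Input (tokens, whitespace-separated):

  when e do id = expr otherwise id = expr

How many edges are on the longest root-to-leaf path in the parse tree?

3

[S [M when e do [M id = expr] otherwise [M id = expr]]]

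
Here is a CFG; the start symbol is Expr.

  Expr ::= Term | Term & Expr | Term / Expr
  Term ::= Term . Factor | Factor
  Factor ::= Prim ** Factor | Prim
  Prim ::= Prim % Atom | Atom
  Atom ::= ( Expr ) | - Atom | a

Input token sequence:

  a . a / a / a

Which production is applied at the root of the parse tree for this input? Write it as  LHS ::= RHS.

Expr ::= Term / Expr

[Expr [Term [Term [Factor [Prim [Atom a]]]] . [Factor [Prim [Atom a]]]] / [Expr [Term [Factor [Prim [Atom a]]]] / [Expr [Term [Factor [Prim [Atom a]]]]]]]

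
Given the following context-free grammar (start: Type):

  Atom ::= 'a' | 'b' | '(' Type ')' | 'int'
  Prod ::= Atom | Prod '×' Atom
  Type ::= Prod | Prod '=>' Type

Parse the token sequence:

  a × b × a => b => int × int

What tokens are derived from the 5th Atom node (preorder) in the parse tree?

[Type [Prod [Prod [Prod [Atom a]] × [Atom b]] × [Atom a]] => [Type [Prod [Atom b]] => [Type [Prod [Prod [Atom int]] × [Atom int]]]]]

int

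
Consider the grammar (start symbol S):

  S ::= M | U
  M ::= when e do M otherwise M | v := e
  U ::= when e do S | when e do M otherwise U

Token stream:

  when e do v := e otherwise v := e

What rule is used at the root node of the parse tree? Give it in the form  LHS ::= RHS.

S ::= M

[S [M when e do [M v := e] otherwise [M v := e]]]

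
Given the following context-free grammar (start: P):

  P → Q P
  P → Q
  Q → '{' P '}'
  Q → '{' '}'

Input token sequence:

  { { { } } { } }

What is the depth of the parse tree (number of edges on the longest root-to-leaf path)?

6

[P [Q { [P [Q { [P [Q { }]] }] [P [Q { }]]] }]]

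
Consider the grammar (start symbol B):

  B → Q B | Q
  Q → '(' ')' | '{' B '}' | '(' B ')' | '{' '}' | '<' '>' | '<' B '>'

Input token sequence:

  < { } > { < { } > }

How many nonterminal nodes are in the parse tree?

[B [Q < [B [Q { }]] >] [B [Q { [B [Q < [B [Q { }]] >]] }]]]

10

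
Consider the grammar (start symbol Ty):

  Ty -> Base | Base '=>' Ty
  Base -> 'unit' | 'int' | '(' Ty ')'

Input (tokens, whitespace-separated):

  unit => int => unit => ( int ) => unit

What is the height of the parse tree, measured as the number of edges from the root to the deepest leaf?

7

[Ty [Base unit] => [Ty [Base int] => [Ty [Base unit] => [Ty [Base ( [Ty [Base int]] )] => [Ty [Base unit]]]]]]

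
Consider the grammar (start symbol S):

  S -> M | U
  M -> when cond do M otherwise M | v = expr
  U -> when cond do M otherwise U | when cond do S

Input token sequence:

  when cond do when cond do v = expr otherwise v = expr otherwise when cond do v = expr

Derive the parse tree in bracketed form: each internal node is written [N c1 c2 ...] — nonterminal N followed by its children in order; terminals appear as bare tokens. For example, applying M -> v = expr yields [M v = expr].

[S [U when cond do [M when cond do [M v = expr] otherwise [M v = expr]] otherwise [U when cond do [S [M v = expr]]]]]

S
U
when cond do M otherwise U
when cond do when cond do M otherwise M otherwise U
when cond do when cond do v = expr otherwise M otherwise U
when cond do when cond do v = expr otherwise v = expr otherwise U
when cond do when cond do v = expr otherwise v = expr otherwise when cond do S
when cond do when cond do v = expr otherwise v = expr otherwise when cond do M
when cond do when cond do v = expr otherwise v = expr otherwise when cond do v = expr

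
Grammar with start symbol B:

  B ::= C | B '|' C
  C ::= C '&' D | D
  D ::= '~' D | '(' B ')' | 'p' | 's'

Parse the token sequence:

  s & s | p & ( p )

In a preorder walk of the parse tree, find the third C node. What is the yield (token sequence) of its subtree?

p & ( p )

[B [B [C [C [D s]] & [D s]]] | [C [C [D p]] & [D ( [B [C [D p]]] )]]]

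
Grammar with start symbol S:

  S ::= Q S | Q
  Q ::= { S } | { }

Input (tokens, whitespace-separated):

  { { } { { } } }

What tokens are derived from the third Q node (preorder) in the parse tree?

{ { } }

[S [Q { [S [Q { }] [S [Q { [S [Q { }]] }]]] }]]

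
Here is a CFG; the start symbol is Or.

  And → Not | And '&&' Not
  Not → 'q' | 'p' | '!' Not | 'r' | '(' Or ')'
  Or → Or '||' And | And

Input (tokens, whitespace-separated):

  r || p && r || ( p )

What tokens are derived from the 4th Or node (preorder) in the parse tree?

p

[Or [Or [Or [And [Not r]]] || [And [And [Not p]] && [Not r]]] || [And [Not ( [Or [And [Not p]]] )]]]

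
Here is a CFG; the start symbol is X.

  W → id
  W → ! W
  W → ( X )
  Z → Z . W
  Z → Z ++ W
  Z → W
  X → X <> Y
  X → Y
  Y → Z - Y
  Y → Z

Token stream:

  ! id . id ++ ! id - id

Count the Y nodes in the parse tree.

[X [Y [Z [Z [Z [W ! [W id]]] . [W id]] ++ [W ! [W id]]] - [Y [Z [W id]]]]]

2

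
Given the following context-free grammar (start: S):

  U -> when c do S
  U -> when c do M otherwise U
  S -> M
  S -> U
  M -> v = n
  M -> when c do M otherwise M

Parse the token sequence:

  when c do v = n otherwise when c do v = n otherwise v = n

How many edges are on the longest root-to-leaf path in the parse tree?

[S [M when c do [M v = n] otherwise [M when c do [M v = n] otherwise [M v = n]]]]

4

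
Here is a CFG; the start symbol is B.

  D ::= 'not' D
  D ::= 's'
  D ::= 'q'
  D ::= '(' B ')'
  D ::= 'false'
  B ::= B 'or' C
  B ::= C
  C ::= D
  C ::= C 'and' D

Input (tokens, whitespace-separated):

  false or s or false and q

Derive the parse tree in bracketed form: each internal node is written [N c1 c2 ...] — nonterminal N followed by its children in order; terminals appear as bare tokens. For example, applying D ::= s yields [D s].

B
B or C
B or C or C
C or C or C
D or C or C
false or C or C
false or D or C
false or s or C
false or s or C and D
false or s or D and D
false or s or false and D
false or s or false and q

[B [B [B [C [D false]]] or [C [D s]]] or [C [C [D false]] and [D q]]]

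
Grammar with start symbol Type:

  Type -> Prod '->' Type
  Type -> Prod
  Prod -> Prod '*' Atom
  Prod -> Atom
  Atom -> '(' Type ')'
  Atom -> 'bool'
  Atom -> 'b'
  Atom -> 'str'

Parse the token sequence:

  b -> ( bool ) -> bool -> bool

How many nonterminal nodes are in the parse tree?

[Type [Prod [Atom b]] -> [Type [Prod [Atom ( [Type [Prod [Atom bool]]] )]] -> [Type [Prod [Atom bool]] -> [Type [Prod [Atom bool]]]]]]

15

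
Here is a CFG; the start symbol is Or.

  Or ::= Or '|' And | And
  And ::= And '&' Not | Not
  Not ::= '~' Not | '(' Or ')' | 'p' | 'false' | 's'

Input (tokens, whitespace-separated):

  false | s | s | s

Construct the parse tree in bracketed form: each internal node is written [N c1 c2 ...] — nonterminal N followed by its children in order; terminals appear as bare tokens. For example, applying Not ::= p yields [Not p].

Or
Or | And
Or | And | And
Or | And | And | And
And | And | And | And
Not | And | And | And
false | And | And | And
false | Not | And | And
false | s | And | And
false | s | Not | And
false | s | s | And
false | s | s | Not
false | s | s | s

[Or [Or [Or [Or [And [Not false]]] | [And [Not s]]] | [And [Not s]]] | [And [Not s]]]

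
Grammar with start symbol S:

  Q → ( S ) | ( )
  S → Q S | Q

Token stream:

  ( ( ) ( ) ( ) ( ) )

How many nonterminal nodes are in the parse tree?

[S [Q ( [S [Q ( )] [S [Q ( )] [S [Q ( )] [S [Q ( )]]]]] )]]

10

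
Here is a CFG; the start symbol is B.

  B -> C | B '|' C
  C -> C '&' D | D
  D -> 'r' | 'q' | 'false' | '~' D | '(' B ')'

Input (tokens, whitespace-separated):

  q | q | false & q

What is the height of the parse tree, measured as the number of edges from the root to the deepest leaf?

5

[B [B [B [C [D q]]] | [C [D q]]] | [C [C [D false]] & [D q]]]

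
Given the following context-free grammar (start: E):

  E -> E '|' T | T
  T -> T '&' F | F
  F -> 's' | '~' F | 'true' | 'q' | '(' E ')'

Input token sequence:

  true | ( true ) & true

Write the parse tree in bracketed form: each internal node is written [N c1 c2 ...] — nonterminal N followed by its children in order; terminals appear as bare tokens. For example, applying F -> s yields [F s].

E
E | T
T | T
F | T
true | T
true | T & F
true | F & F
true | ( E ) & F
true | ( T ) & F
true | ( F ) & F
true | ( true ) & F
true | ( true ) & true

[E [E [T [F true]]] | [T [T [F ( [E [T [F true]]] )]] & [F true]]]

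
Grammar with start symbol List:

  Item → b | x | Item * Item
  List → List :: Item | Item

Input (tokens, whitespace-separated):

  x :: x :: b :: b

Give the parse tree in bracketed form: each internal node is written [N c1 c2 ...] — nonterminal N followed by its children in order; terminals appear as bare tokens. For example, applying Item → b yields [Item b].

[List [List [List [List [Item x]] :: [Item x]] :: [Item b]] :: [Item b]]

List
List :: Item
List :: Item :: Item
List :: Item :: Item :: Item
Item :: Item :: Item :: Item
x :: Item :: Item :: Item
x :: x :: Item :: Item
x :: x :: b :: Item
x :: x :: b :: b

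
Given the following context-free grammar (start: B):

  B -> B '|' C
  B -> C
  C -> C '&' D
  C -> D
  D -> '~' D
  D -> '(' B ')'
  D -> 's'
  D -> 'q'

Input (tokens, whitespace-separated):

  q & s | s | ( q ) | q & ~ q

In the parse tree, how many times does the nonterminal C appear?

[B [B [B [B [C [C [D q]] & [D s]]] | [C [D s]]] | [C [D ( [B [C [D q]]] )]]] | [C [C [D q]] & [D ~ [D q]]]]

7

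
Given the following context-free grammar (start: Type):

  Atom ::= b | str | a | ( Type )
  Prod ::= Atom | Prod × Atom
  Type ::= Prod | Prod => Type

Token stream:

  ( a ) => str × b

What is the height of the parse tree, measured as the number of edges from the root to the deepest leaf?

[Type [Prod [Atom ( [Type [Prod [Atom a]]] )]] => [Type [Prod [Prod [Atom str]] × [Atom b]]]]

6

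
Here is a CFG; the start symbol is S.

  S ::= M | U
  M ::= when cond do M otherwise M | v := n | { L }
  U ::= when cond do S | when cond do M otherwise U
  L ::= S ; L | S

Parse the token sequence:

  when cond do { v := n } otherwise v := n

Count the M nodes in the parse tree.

[S [M when cond do [M { [L [S [M v := n]]] }] otherwise [M v := n]]]

4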